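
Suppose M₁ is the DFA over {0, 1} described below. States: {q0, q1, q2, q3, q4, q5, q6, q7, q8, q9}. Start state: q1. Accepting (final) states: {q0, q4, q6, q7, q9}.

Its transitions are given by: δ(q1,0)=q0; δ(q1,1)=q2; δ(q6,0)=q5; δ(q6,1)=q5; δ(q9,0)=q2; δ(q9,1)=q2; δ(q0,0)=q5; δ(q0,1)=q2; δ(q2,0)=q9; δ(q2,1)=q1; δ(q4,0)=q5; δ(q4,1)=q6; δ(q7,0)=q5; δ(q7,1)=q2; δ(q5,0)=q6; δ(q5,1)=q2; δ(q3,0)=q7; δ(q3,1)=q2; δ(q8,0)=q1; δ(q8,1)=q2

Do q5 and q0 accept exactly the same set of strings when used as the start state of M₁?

No

First remove the unreachable states {q3,q4,q7,q8}; 6 states remain.
Start with accepting vs non-accepting: {q0,q6,q9} | {q1,q2,q5}.
No further refinement is possible. Final partition (2 blocks): {q0,q6,q9} | {q1,q2,q5}.
q5 and q0 end up in different blocks, so they are distinguishable. For instance, the string 'ε' is accepted from only q0.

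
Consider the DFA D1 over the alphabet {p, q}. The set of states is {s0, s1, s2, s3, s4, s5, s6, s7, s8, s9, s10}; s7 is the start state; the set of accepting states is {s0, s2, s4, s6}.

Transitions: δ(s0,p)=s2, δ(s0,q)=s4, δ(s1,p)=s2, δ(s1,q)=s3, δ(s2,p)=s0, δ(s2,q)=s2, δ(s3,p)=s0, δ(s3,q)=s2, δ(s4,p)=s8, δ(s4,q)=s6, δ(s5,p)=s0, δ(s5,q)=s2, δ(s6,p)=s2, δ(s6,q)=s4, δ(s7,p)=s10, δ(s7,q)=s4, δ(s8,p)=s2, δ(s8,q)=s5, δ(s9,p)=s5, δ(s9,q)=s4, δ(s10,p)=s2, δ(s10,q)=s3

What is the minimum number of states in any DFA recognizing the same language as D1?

First remove the unreachable states {s1,s9}; 9 states remain.
Initial partition by acceptance: {s0,s2,s4,s6} | {s3,s5,s7,s8,s10}.
Refine {s0,s2,s4,s6} on symbol p: members go to different blocks, giving {s0,s2,s6} and {s4}.
Refine {s0,s2,s6} on symbol q: members go to different blocks, giving {s0,s6} and {s2}.
Split {s3,s5,s7,s8,s10} by δ(·,p) → {s3,s5} and {s8,s10} and {s7}.
No further refinement is possible. Final partition (6 blocks): {s0,s6} | {s3,s5} | {s4} | {s2} | {s8,s10} | {s7}.

6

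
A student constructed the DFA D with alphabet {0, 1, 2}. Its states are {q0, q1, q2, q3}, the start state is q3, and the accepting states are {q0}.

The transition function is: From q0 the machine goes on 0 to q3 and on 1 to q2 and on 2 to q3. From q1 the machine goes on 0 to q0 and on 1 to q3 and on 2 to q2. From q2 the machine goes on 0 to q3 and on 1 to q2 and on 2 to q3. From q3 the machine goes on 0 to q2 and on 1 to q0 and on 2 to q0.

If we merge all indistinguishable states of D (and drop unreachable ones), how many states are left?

3

First remove the unreachable states {q1}; 3 states remain.
Start with accepting vs non-accepting: {q0} | {q2,q3}.
Split {q2,q3} by δ(·,1) → {q2} and {q3}.
No further refinement is possible. Final partition (3 blocks): {q0} | {q2} | {q3}.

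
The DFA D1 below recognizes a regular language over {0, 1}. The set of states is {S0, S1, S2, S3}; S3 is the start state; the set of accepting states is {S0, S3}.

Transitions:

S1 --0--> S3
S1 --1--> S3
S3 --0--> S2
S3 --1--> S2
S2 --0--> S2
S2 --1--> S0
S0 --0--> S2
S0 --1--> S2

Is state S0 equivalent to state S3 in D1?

States {S1} cannot be reached from the start state, so discard them.
P0 = {S0,S3} | {S2}.
No further refinement is possible. Final partition (2 blocks): {S0,S3} | {S2}.
S0 and S3 lie in the same block of the stable partition, so they are equivalent — no string distinguishes them.

Yes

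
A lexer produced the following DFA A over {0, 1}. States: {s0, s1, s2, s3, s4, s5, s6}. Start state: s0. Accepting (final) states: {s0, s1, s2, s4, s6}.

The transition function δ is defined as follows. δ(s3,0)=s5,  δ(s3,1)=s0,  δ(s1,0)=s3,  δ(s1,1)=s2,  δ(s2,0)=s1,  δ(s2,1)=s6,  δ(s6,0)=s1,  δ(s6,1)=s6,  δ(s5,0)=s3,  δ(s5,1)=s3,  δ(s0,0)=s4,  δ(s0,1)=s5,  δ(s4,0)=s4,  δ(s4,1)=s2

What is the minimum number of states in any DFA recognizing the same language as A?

6

Every state is reachable, so we keep all 7.
Initial partition by acceptance: {s0,s1,s2,s4,s6} | {s3,s5}.
On input 0, block {s0,s1,s2,s4,s6} splits into {s0,s2,s4,s6} and {s1}.
Refine {s0,s2,s4,s6} on symbol 0: members go to different blocks, giving {s0,s4} and {s2,s6}.
Refine {s0,s4} on symbol 1: members go to different blocks, giving {s0} and {s4}.
Refine {s3,s5} on symbol 1: members go to different blocks, giving {s3} and {s5}.
The partition is now stable with 6 blocks: {s0} | {s3} | {s1} | {s2,s6} | {s4} | {s5}.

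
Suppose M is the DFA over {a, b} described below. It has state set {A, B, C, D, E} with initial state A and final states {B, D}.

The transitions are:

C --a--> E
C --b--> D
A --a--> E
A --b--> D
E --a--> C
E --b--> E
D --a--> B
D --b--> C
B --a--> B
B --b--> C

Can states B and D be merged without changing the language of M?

Yes

All states are reachable from the start state.
Initial partition by acceptance: {B,D} | {A,C,E}.
On input b, block {A,C,E} splits into {A,C} and {E}.
Stable partition: {B,D} | {A,C} | {E} — 3 equivalence classes.
B and D lie in the same block of the stable partition, so they are equivalent — no string distinguishes them.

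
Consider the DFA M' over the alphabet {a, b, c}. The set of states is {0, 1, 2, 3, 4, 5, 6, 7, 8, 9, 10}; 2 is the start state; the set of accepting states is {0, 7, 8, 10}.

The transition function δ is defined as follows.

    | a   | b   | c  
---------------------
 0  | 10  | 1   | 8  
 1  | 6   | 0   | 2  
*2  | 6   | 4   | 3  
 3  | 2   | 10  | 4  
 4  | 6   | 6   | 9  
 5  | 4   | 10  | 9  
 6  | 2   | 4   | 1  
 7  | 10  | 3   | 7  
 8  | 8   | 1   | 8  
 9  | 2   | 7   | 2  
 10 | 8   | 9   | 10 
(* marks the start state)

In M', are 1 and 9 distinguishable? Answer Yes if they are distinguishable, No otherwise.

No

Reachable states from the start: {0,1,2,3,4,6,7,8,9,10}. Unreachable: {5} — drop them.
P0 = {0,7,8,10} | {1,2,3,4,6,9}.
Split {1,2,3,4,6,9} by δ(·,b) → {1,3,9} and {2,4,6}.
No further refinement is possible. Final partition (3 blocks): {0,7,8,10} | {1,3,9} | {2,4,6}.
1 and 9 lie in the same block of the stable partition, so they are equivalent — no string distinguishes them.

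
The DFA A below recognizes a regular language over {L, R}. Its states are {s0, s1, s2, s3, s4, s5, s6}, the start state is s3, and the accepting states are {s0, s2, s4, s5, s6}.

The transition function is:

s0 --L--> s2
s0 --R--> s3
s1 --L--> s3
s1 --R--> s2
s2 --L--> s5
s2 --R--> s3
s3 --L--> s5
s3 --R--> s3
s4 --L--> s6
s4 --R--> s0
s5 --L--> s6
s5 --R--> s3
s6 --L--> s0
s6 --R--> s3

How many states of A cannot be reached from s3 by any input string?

No path from s3 leads to s1, s4; the other 5 states are all reachable.

2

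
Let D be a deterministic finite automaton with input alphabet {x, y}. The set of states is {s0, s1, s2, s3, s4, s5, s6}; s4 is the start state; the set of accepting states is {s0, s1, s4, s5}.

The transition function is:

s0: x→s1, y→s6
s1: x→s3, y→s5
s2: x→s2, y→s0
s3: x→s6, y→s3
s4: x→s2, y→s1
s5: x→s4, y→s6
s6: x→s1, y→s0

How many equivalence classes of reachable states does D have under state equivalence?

7

Every state is reachable, so we keep all 7.
Start with accepting vs non-accepting: {s0,s1,s4,s5} | {s2,s3,s6}.
On input x, block {s0,s1,s4,s5} splits into {s0,s5} and {s1,s4}.
On input x, block {s2,s3,s6} splits into {s2,s3} and {s6}.
Refine {s2,s3} on symbol x: members go to different blocks, giving {s2} and {s3}.
Split {s1,s4} by δ(·,x) → {s1} and {s4}.
Split {s0,s5} by δ(·,x) → {s0} and {s5}.
Stable partition: {s0} | {s2} | {s1} | {s6} | {s3} | {s4} | {s5} — 7 equivalence classes.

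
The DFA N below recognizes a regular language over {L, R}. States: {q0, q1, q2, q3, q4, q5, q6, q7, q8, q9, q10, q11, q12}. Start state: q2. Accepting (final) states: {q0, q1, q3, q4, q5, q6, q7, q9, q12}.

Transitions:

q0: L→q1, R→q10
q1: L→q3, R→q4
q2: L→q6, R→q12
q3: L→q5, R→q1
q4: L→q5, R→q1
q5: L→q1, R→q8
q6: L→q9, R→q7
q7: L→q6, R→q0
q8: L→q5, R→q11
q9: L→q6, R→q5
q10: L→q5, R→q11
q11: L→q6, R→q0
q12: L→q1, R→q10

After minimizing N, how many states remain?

All states are reachable from the start state.
P0 = {q0,q1,q3,q4,q5,q6,q7,q9,q12} | {q2,q8,q10,q11}.
Refine {q0,q1,q3,q4,q5,q6,q7,q9,q12} on symbol R: members go to different blocks, giving {q1,q3,q4,q6,q7,q9} and {q0,q5,q12}.
Refine {q1,q3,q4,q6,q7,q9} on symbol L: members go to different blocks, giving {q1,q6,q7,q9} and {q3,q4}.
Split {q1,q6,q7,q9} by δ(·,L) → {q6,q7,q9} and {q1}.
On input R, block {q6,q7,q9} splits into {q7,q9} and {q6}.
On input L, block {q2,q8,q10,q11} splits into {q2,q11} and {q8,q10}.
Stable partition: {q7,q9} | {q2,q11} | {q0,q5,q12} | {q3,q4} | {q1} | {q6} | {q8,q10} — 7 equivalence classes.

7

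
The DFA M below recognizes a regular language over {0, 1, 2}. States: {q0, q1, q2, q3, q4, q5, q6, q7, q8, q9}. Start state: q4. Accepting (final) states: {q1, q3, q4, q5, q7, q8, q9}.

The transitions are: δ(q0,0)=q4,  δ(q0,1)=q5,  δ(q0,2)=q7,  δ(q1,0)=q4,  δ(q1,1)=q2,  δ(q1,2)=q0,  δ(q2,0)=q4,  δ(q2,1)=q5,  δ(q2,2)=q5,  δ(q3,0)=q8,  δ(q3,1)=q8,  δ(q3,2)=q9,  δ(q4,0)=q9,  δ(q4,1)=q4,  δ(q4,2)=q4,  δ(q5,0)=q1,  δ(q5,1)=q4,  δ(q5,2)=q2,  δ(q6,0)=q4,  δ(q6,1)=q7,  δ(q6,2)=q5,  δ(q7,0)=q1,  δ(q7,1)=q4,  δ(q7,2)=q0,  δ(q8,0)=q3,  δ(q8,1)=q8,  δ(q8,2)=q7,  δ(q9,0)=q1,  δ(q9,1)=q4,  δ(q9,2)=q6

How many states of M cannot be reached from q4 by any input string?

BFS from q4 reaches {q0, q1, q2, q4, q5, q6, q7, q9}; the 2 state(s) q3, q8 are never visited.

2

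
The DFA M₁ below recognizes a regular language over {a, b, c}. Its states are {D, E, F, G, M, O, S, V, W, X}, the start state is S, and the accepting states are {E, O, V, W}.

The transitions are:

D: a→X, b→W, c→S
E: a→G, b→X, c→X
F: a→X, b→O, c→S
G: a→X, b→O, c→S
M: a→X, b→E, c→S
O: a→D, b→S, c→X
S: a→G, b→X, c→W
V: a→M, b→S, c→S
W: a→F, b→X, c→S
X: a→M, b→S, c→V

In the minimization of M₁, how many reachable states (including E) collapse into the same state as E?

4

Start with accepting vs non-accepting: {E,O,V,W} | {D,F,G,M,S,X}.
Refine {D,F,G,M,S,X} on symbol b: members go to different blocks, giving {D,F,G,M} and {S,X}.
Stable partition: {E,O,V,W} | {D,F,G,M} | {S,X} — 3 equivalence classes.
The equivalence class containing E is {E,O,V,W}, of size 4.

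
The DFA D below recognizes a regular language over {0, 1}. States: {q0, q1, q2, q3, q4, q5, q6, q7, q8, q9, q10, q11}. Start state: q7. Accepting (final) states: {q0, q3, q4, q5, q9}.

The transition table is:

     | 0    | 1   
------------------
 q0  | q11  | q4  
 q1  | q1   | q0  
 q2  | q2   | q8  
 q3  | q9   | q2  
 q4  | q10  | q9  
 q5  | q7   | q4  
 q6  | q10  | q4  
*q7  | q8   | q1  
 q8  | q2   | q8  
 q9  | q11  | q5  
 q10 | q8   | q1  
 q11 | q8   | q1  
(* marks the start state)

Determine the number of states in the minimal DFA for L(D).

4

First remove the unreachable states {q3,q6}; 10 states remain.
P0 = {q0,q4,q5,q9} | {q1,q2,q7,q8,q10,q11}.
Split {q1,q2,q7,q8,q10,q11} by δ(·,1) → {q2,q7,q8,q10,q11} and {q1}.
Refine {q2,q7,q8,q10,q11} on symbol 1: members go to different blocks, giving {q7,q10,q11} and {q2,q8}.
The partition is now stable with 4 blocks: {q0,q4,q5,q9} | {q7,q10,q11} | {q1} | {q2,q8}.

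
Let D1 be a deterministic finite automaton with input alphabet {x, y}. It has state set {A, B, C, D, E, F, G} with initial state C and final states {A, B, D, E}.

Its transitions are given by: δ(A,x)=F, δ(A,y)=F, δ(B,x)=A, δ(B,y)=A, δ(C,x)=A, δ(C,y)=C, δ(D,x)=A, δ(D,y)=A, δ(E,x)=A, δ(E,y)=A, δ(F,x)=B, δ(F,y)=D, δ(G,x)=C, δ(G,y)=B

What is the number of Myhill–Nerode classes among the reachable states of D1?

4

First remove the unreachable states {E,G}; 5 states remain.
Start with accepting vs non-accepting: {A,B,D} | {C,F}.
Refine {A,B,D} on symbol x: members go to different blocks, giving {B,D} and {A}.
Split {C,F} by δ(·,x) → {C} and {F}.
The partition is now stable with 4 blocks: {B,D} | {C} | {A} | {F}.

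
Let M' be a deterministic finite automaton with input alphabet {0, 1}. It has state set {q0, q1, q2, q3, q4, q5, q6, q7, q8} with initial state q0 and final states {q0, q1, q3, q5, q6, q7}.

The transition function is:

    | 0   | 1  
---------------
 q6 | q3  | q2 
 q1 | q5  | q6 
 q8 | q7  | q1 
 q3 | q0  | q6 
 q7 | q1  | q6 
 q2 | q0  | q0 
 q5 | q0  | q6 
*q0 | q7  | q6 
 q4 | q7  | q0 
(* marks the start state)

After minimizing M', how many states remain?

Reachable states from the start: {q0,q1,q2,q3,q5,q6,q7}. Unreachable: {q4,q8} — drop them.
Initial partition by acceptance: {q0,q1,q3,q5,q6,q7} | {q2}.
Split {q0,q1,q3,q5,q6,q7} by δ(·,1) → {q0,q1,q3,q5,q7} and {q6}.
Stable partition: {q0,q1,q3,q5,q7} | {q2} | {q6} — 3 equivalence classes.

3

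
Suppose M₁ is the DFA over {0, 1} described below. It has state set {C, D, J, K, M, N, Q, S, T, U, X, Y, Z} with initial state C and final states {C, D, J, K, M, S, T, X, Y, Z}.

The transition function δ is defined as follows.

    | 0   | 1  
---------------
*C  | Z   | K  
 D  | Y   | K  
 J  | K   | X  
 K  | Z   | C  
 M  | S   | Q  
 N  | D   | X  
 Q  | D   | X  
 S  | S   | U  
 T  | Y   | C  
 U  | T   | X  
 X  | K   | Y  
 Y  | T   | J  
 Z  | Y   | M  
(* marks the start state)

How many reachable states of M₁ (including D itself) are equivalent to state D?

Reachable states from the start: {C,D,J,K,M,Q,S,T,U,X,Y,Z}. Unreachable: {N} — drop them.
Start with accepting vs non-accepting: {C,D,J,K,M,S,T,X,Y,Z} | {Q,U}.
Split {C,D,J,K,M,S,T,X,Y,Z} by δ(·,1) → {C,D,J,K,T,X,Y,Z} and {M,S}.
Split {C,D,J,K,T,X,Y,Z} by δ(·,1) → {C,D,J,K,T,X,Y} and {Z}.
Refine {C,D,J,K,T,X,Y} on symbol 0: members go to different blocks, giving {D,J,T,X,Y} and {C,K}.
On input 0, block {D,J,T,X,Y} splits into {D,T,Y} and {J,X}.
On input 1, block {D,T,Y} splits into {D,T} and {Y}.
On input 1, block {J,X} splits into {X} and {J}.
Stable partition: {D,T} | {Q,U} | {M,S} | {Z} | {C,K} | {X} | {Y} | {J} — 8 equivalence classes.
The equivalence class containing D is {D,T}, of size 2.

2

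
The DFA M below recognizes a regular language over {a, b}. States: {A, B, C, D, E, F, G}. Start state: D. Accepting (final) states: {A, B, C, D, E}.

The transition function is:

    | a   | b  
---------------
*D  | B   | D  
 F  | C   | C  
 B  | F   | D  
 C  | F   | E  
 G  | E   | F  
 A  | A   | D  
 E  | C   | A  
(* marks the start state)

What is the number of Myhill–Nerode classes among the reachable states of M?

6

First remove the unreachable states {G}; 6 states remain.
Initial partition by acceptance: {A,B,C,D,E} | {F}.
Split {A,B,C,D,E} by δ(·,a) → {A,D,E} and {B,C}.
Split {A,D,E} by δ(·,a) → {D,E} and {A}.
Split {D,E} by δ(·,b) → {D} and {E}.
Refine {B,C} on symbol b: members go to different blocks, giving {B} and {C}.
No further refinement is possible. Final partition (6 blocks): {D} | {F} | {B} | {A} | {E} | {C}.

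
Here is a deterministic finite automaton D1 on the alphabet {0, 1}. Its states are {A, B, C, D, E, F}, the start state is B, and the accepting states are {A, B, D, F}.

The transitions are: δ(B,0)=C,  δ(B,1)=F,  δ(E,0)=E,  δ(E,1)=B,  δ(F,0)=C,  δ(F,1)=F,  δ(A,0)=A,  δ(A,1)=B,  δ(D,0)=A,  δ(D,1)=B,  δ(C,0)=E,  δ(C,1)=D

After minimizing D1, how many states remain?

Start with accepting vs non-accepting: {A,B,D,F} | {C,E}.
On input 0, block {A,B,D,F} splits into {A,D} and {B,F}.
On input 1, block {C,E} splits into {C} and {E}.
Stable partition: {A,D} | {C} | {B,F} | {E} — 4 equivalence classes.

4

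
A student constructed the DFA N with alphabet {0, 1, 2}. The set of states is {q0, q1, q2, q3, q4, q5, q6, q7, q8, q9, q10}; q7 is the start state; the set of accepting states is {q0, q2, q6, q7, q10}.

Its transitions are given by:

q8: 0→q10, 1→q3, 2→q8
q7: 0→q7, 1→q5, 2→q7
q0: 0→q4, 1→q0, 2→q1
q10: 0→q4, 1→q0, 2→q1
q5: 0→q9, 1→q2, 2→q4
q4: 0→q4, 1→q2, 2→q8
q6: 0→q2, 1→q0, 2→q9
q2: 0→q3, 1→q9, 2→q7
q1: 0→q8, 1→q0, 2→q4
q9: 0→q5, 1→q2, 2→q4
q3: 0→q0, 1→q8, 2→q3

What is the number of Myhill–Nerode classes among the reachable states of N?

First remove the unreachable states {q6}; 10 states remain.
Initial partition by acceptance: {q0,q2,q7,q10} | {q1,q3,q4,q5,q8,q9}.
Split {q0,q2,q7,q10} by δ(·,0) → {q0,q2,q10} and {q7}.
Refine {q0,q2,q10} on symbol 1: members go to different blocks, giving {q0,q10} and {q2}.
Split {q1,q3,q4,q5,q8,q9} by δ(·,0) → {q1,q4,q5,q9} and {q3,q8}.
Refine {q1,q4,q5,q9} on symbol 0: members go to different blocks, giving {q4,q5,q9} and {q1}.
Split {q4,q5,q9} by δ(·,2) → {q5,q9} and {q4}.
Stable partition: {q0,q10} | {q5,q9} | {q7} | {q2} | {q3,q8} | {q1} | {q4} — 7 equivalence classes.

7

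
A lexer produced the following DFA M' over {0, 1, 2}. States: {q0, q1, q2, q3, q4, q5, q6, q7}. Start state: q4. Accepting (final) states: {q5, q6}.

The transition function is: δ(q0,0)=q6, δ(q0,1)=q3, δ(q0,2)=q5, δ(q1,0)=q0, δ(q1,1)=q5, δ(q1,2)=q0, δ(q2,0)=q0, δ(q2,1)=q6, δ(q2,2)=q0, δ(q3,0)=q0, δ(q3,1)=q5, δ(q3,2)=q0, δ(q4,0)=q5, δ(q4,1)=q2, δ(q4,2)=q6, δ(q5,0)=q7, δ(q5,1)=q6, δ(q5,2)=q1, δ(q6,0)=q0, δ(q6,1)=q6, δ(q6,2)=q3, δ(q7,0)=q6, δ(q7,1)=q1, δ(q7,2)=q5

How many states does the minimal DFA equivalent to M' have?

Initial partition by acceptance: {q5,q6} | {q0,q1,q2,q3,q4,q7}.
On input 0, block {q0,q1,q2,q3,q4,q7} splits into {q0,q4,q7} and {q1,q2,q3}.
The partition is now stable with 3 blocks: {q5,q6} | {q0,q4,q7} | {q1,q2,q3}.

3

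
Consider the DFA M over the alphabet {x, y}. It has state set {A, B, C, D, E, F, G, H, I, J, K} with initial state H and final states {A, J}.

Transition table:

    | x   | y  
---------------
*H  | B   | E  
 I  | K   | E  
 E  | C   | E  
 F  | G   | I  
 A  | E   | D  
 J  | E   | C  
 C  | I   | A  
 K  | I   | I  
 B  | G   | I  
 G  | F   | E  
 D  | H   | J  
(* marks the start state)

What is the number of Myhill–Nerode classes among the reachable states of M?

Start with accepting vs non-accepting: {A,J} | {B,C,D,E,F,G,H,I,K}.
Refine {B,C,D,E,F,G,H,I,K} on symbol y: members go to different blocks, giving {B,E,F,G,H,I,K} and {C,D}.
On input x, block {B,E,F,G,H,I,K} splits into {B,F,G,H,I,K} and {E}.
Split {B,F,G,H,I,K} by δ(·,y) → {B,F,K} and {G,H,I}.
No further refinement is possible. Final partition (5 blocks): {A,J} | {B,F,K} | {C,D} | {E} | {G,H,I}.

5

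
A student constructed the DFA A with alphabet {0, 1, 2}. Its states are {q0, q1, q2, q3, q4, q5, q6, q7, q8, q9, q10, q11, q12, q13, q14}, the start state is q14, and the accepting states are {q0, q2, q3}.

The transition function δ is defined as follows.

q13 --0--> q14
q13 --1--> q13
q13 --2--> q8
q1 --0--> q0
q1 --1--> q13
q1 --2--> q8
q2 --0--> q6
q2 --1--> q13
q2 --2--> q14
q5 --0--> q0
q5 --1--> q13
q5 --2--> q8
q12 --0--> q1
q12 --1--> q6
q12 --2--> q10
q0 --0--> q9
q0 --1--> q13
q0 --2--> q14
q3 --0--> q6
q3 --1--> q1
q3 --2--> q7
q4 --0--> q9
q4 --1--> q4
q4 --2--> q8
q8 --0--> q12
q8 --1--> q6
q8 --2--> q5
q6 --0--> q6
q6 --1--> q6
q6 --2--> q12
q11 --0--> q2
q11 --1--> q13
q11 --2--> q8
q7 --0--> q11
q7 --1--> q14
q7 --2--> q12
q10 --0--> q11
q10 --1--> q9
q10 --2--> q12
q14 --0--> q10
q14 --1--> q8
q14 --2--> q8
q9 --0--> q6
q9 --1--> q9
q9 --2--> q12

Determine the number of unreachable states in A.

Starting at q14 and following transitions, the reachable set is {q0, q1, q2, q5, q6, q8, q9, q10, q11, q12, q13, q14}. That leaves q3, q4, q7 unreachable — 3 in total.

3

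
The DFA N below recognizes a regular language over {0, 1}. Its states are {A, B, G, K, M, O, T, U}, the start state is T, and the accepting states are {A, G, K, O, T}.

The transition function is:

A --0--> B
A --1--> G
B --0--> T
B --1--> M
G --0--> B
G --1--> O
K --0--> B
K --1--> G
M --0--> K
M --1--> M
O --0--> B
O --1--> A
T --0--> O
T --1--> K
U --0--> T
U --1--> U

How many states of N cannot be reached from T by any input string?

1

BFS from T reaches {A, B, G, K, M, O, T}; the 1 state(s) U are never visited.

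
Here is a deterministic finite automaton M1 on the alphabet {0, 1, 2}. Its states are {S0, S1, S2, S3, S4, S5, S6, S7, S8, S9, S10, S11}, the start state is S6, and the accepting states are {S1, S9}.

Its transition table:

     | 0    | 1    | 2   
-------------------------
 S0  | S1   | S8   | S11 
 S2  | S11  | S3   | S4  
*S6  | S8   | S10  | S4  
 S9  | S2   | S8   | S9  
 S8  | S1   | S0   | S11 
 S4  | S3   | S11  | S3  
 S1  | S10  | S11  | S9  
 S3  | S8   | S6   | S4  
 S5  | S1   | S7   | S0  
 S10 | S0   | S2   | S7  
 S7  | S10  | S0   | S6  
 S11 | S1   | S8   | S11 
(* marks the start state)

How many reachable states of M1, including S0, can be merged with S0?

3

States {S5} cannot be reached from the start state, so discard them.
P0 = {S1,S9} | {S0,S2,S3,S4,S6,S7,S8,S10,S11}.
Split {S0,S2,S3,S4,S6,S7,S8,S10,S11} by δ(·,0) → {S2,S3,S4,S6,S7,S10} and {S0,S8,S11}.
Refine {S2,S3,S4,S6,S7,S10} on symbol 0: members go to different blocks, giving {S2,S3,S6,S10} and {S4,S7}.
The partition is now stable with 4 blocks: {S1,S9} | {S2,S3,S6,S10} | {S0,S8,S11} | {S4,S7}.
State S0 belongs to the block {S0,S8,S11}, which has 3 states.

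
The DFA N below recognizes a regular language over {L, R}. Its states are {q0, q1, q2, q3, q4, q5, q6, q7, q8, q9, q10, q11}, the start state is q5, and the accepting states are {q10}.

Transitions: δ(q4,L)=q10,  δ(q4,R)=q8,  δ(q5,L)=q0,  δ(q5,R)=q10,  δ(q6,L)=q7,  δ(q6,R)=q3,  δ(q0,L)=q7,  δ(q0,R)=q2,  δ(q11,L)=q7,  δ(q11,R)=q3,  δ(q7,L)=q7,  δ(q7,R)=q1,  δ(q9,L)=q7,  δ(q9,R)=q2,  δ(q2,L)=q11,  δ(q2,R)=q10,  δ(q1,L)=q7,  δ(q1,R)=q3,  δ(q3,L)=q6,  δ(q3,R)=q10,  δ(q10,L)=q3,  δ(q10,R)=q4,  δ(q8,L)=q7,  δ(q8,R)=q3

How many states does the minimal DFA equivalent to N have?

5

Reachable states from the start: {q0,q1,q2,q3,q4,q5,q6,q7,q8,q10,q11}. Unreachable: {q9} — drop them.
Start with accepting vs non-accepting: {q10} | {q0,q1,q2,q3,q4,q5,q6,q7,q8,q11}.
On input L, block {q0,q1,q2,q3,q4,q5,q6,q7,q8,q11} splits into {q0,q1,q2,q3,q5,q6,q7,q8,q11} and {q4}.
On input R, block {q0,q1,q2,q3,q5,q6,q7,q8,q11} splits into {q0,q1,q6,q7,q8,q11} and {q2,q3,q5}.
On input R, block {q0,q1,q6,q7,q8,q11} splits into {q0,q1,q6,q8,q11} and {q7}.
The partition is now stable with 5 blocks: {q10} | {q0,q1,q6,q8,q11} | {q4} | {q2,q3,q5} | {q7}.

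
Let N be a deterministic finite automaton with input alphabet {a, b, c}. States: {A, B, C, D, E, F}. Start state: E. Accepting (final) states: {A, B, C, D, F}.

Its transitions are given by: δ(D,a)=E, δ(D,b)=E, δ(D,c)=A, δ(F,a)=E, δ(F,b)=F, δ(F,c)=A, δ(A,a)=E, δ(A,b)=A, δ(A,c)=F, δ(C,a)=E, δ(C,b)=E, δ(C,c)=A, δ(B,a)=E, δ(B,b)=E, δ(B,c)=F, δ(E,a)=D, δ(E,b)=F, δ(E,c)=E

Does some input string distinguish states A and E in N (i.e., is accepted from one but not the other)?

States {B,C} cannot be reached from the start state, so discard them.
Initial partition by acceptance: {A,D,F} | {E}.
Refine {A,D,F} on symbol b: members go to different blocks, giving {A,F} and {D}.
Stable partition: {A,F} | {E} | {D} — 3 equivalence classes.
A and E end up in different blocks, so they are distinguishable. For instance, the string 'ε' is accepted from only A.

Yes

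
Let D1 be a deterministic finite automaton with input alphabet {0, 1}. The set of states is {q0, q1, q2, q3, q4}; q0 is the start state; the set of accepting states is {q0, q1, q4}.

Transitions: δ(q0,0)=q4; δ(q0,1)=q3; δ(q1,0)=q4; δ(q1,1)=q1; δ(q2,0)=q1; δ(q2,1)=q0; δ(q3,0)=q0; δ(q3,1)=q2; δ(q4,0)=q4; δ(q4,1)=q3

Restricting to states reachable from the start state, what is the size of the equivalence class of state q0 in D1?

Every state is reachable, so we keep all 5.
Start with accepting vs non-accepting: {q0,q1,q4} | {q2,q3}.
Split {q0,q1,q4} by δ(·,1) → {q0,q4} and {q1}.
Split {q2,q3} by δ(·,0) → {q2} and {q3}.
No further refinement is possible. Final partition (4 blocks): {q0,q4} | {q2} | {q1} | {q3}.
The equivalence class containing q0 is {q0,q4}, of size 2.

2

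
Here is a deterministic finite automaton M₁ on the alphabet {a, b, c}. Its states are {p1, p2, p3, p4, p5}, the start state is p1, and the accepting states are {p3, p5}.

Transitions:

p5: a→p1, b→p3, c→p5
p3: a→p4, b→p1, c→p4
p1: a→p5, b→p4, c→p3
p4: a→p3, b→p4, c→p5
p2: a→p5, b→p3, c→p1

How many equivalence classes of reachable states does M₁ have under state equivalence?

States {p2} cannot be reached from the start state, so discard them.
Initial partition by acceptance: {p3,p5} | {p1,p4}.
Refine {p3,p5} on symbol b: members go to different blocks, giving {p3} and {p5}.
Refine {p1,p4} on symbol a: members go to different blocks, giving {p1} and {p4}.
Stable partition: {p3} | {p1} | {p5} | {p4} — 4 equivalence classes.

4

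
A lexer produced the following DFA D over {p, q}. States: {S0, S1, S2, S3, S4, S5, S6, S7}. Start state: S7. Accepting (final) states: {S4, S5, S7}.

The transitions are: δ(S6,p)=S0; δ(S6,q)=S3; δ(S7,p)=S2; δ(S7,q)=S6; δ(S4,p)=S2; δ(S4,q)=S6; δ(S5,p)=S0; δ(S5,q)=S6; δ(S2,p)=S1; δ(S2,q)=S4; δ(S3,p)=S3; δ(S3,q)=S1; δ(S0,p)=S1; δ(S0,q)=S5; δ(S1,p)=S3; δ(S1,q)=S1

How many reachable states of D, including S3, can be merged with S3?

Every state is reachable, so we keep all 8.
Initial partition by acceptance: {S4,S5,S7} | {S0,S1,S2,S3,S6}.
Split {S0,S1,S2,S3,S6} by δ(·,q) → {S1,S3,S6} and {S0,S2}.
Refine {S1,S3,S6} on symbol p: members go to different blocks, giving {S1,S3} and {S6}.
The partition is now stable with 4 blocks: {S4,S5,S7} | {S1,S3} | {S0,S2} | {S6}.
State S3 belongs to the block {S1,S3}, which has 2 states.

2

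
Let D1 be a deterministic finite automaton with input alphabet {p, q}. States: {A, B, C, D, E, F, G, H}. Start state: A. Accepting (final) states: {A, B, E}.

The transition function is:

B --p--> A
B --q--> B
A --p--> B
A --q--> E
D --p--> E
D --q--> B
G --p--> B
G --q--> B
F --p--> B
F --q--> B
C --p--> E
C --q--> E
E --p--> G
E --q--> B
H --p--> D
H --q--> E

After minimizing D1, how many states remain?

First remove the unreachable states {C,D,F,H}; 4 states remain.
Start with accepting vs non-accepting: {A,B,E} | {G}.
Refine {A,B,E} on symbol p: members go to different blocks, giving {A,B} and {E}.
Refine {A,B} on symbol q: members go to different blocks, giving {A} and {B}.
Stable partition: {A} | {G} | {E} | {B} — 4 equivalence classes.

4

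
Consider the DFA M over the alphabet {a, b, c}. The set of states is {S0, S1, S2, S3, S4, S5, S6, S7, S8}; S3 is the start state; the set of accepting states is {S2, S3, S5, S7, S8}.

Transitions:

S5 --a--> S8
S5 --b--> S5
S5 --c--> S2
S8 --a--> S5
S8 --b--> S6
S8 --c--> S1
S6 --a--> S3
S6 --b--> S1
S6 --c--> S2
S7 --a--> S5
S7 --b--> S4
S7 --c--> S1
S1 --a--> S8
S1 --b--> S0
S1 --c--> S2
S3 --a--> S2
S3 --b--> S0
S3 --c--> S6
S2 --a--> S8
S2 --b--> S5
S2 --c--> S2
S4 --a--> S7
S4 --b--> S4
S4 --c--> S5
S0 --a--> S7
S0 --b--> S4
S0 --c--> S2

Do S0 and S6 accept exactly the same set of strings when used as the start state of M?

Yes

All states are reachable from the start state.
P0 = {S2,S3,S5,S7,S8} | {S0,S1,S4,S6}.
On input b, block {S2,S3,S5,S7,S8} splits into {S3,S7,S8} and {S2,S5}.
Stable partition: {S3,S7,S8} | {S0,S1,S4,S6} | {S2,S5} — 3 equivalence classes.
S0 and S6 lie in the same block of the stable partition, so they are equivalent — no string distinguishes them.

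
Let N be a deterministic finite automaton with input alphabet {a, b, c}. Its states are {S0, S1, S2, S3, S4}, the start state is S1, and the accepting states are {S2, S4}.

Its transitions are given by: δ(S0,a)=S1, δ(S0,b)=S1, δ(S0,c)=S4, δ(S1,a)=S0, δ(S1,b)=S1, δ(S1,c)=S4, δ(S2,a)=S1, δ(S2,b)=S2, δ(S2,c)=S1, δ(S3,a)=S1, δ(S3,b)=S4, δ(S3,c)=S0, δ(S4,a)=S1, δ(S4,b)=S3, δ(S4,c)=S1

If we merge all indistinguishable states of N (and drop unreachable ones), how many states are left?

First remove the unreachable states {S2}; 4 states remain.
Start with accepting vs non-accepting: {S4} | {S0,S1,S3}.
Split {S0,S1,S3} by δ(·,b) → {S0,S1} and {S3}.
The partition is now stable with 3 blocks: {S4} | {S0,S1} | {S3}.

3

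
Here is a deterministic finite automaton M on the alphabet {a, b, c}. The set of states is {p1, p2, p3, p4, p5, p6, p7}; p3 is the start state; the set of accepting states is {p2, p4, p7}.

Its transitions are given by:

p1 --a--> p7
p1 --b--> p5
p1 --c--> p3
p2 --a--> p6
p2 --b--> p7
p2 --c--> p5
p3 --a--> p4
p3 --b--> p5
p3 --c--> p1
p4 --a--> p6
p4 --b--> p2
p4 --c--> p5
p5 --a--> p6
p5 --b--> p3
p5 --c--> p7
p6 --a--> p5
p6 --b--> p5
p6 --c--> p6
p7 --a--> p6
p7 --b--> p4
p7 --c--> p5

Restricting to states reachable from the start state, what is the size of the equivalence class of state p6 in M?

1

Start with accepting vs non-accepting: {p2,p4,p7} | {p1,p3,p5,p6}.
On input a, block {p1,p3,p5,p6} splits into {p1,p3} and {p5,p6}.
On input b, block {p5,p6} splits into {p5} and {p6}.
Stable partition: {p2,p4,p7} | {p1,p3} | {p5} | {p6} — 4 equivalence classes.
State p6 belongs to the block {p6}, which has 1 states.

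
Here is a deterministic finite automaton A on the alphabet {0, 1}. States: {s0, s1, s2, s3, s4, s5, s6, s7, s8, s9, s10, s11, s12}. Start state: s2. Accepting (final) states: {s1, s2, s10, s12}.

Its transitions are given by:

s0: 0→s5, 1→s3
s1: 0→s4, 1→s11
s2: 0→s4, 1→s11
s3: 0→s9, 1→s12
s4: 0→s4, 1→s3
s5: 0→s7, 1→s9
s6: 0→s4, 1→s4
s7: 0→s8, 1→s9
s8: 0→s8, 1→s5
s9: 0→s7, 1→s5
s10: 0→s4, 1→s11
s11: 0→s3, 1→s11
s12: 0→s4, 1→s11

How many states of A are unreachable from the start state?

4

BFS from s2 reaches {s2, s3, s4, s5, s7, s8, s9, s11, s12}; the 4 state(s) s0, s1, s6, s10 are never visited.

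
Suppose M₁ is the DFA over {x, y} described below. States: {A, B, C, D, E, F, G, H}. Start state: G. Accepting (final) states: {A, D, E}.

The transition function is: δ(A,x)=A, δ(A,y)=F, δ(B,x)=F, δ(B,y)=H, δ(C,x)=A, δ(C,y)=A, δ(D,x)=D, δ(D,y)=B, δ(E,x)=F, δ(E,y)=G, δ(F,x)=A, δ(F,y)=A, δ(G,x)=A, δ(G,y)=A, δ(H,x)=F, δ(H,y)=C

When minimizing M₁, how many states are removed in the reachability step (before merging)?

No path from G leads to B, C, D, E, H; the other 3 states are all reachable.

5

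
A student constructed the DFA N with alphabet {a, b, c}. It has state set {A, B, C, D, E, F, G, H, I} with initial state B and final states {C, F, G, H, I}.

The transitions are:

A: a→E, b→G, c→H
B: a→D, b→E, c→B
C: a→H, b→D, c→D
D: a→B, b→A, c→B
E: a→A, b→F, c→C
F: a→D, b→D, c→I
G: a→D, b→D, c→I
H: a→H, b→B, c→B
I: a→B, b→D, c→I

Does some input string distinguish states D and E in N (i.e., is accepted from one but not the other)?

Every state is reachable, so we keep all 9.
P0 = {C,F,G,H,I} | {A,B,D,E}.
On input a, block {C,F,G,H,I} splits into {F,G,I} and {C,H}.
On input b, block {A,B,D,E} splits into {A,E} and {B,D}.
Stable partition: {F,G,I} | {A,E} | {C,H} | {B,D} — 4 equivalence classes.
D and E end up in different blocks, so they are distinguishable. For instance, the string 'b' is accepted from only E.

Yes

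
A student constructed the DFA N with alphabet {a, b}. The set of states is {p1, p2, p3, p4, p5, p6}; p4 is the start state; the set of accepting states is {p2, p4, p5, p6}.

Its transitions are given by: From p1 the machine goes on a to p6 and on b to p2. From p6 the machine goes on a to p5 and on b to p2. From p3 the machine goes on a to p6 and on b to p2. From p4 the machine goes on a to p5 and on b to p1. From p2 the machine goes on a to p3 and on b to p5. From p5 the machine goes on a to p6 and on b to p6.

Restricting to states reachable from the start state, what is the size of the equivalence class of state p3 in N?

Start with accepting vs non-accepting: {p2,p4,p5,p6} | {p1,p3}.
On input a, block {p2,p4,p5,p6} splits into {p4,p5,p6} and {p2}.
On input b, block {p4,p5,p6} splits into {p4} and {p5} and {p6}.
No further refinement is possible. Final partition (5 blocks): {p4} | {p1,p3} | {p2} | {p5} | {p6}.
The equivalence class containing p3 is {p1,p3}, of size 2.

2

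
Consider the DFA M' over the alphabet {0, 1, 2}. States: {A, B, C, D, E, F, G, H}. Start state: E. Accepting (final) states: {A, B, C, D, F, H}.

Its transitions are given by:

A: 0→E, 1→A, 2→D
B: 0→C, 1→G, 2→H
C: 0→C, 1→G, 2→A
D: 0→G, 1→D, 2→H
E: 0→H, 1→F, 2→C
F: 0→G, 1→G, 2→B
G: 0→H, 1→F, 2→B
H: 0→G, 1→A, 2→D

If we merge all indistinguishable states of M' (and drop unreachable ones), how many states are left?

4

All states are reachable from the start state.
P0 = {A,B,C,D,F,H} | {E,G}.
On input 0, block {A,B,C,D,F,H} splits into {A,D,F,H} and {B,C}.
Refine {A,D,F,H} on symbol 1: members go to different blocks, giving {A,D,H} and {F}.
The partition is now stable with 4 blocks: {A,D,H} | {E,G} | {B,C} | {F}.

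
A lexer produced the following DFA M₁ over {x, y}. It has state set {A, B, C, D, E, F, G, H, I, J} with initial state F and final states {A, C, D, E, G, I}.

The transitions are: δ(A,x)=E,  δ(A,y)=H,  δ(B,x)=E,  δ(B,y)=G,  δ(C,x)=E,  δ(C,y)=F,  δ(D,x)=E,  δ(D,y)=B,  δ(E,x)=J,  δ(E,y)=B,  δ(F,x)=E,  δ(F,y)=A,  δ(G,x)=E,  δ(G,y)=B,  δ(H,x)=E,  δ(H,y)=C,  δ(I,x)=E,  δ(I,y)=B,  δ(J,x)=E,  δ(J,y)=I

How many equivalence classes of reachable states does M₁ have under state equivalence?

States {D} cannot be reached from the start state, so discard them.
Initial partition by acceptance: {A,C,E,G,I} | {B,F,H,J}.
Split {A,C,E,G,I} by δ(·,x) → {A,C,G,I} and {E}.
Stable partition: {A,C,G,I} | {B,F,H,J} | {E} — 3 equivalence classes.

3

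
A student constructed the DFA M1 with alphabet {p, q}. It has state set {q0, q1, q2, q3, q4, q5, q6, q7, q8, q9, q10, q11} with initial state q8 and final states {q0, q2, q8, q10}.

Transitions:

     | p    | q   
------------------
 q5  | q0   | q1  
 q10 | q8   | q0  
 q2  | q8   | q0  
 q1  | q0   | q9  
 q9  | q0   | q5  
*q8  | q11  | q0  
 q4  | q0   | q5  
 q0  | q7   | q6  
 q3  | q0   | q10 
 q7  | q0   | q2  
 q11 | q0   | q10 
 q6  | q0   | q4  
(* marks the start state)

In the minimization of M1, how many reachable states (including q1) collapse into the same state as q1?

States {q3} cannot be reached from the start state, so discard them.
P0 = {q0,q2,q8,q10} | {q1,q4,q5,q6,q7,q9,q11}.
Split {q0,q2,q8,q10} by δ(·,p) → {q0,q8} and {q2,q10}.
Refine {q0,q8} on symbol q: members go to different blocks, giving {q0} and {q8}.
On input q, block {q1,q4,q5,q6,q7,q9,q11} splits into {q1,q4,q5,q6,q9} and {q7,q11}.
Stable partition: {q0} | {q1,q4,q5,q6,q9} | {q2,q10} | {q8} | {q7,q11} — 5 equivalence classes.
State q1 belongs to the block {q1,q4,q5,q6,q9}, which has 5 states.

5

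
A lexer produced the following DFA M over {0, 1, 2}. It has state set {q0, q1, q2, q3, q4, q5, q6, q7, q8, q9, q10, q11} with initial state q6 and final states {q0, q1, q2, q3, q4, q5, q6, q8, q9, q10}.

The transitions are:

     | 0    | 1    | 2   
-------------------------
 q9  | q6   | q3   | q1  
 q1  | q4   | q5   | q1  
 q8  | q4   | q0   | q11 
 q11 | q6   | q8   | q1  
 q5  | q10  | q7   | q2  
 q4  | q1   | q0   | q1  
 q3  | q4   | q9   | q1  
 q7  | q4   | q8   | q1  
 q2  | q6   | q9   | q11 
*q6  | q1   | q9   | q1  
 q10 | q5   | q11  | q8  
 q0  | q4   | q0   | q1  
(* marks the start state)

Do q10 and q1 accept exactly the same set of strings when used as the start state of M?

No

P0 = {q0,q1,q2,q3,q4,q5,q6,q8,q9,q10} | {q7,q11}.
Split {q0,q1,q2,q3,q4,q5,q6,q8,q9,q10} by δ(·,1) → {q0,q1,q2,q3,q4,q6,q8,q9} and {q5,q10}.
Refine {q0,q1,q2,q3,q4,q6,q8,q9} on symbol 1: members go to different blocks, giving {q0,q2,q3,q4,q6,q8,q9} and {q1}.
On input 0, block {q0,q2,q3,q4,q6,q8,q9} splits into {q0,q2,q3,q8,q9} and {q4,q6}.
On input 2, block {q0,q2,q3,q8,q9} splits into {q0,q3,q9} and {q2,q8}.
Stable partition: {q0,q3,q9} | {q7,q11} | {q5,q10} | {q1} | {q4,q6} | {q2,q8} — 6 equivalence classes.
q10 and q1 end up in different blocks, so they are distinguishable. For instance, the string '1' is accepted from only q1.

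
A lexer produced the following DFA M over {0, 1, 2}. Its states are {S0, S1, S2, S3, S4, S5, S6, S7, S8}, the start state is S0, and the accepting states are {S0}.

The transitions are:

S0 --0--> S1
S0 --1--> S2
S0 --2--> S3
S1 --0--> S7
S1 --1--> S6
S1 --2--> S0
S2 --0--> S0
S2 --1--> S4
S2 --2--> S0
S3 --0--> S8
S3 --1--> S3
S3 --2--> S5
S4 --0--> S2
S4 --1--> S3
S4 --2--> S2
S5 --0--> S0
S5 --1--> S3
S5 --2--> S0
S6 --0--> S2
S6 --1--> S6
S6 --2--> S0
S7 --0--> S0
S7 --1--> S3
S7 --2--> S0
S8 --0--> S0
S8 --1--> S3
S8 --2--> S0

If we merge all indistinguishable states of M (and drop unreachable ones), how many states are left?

Every state is reachable, so we keep all 9.
Initial partition by acceptance: {S0} | {S1,S2,S3,S4,S5,S6,S7,S8}.
Refine {S1,S2,S3,S4,S5,S6,S7,S8} on symbol 0: members go to different blocks, giving {S1,S3,S4,S6} and {S2,S5,S7,S8}.
Split {S1,S3,S4,S6} by δ(·,2) → {S1,S6} and {S3,S4}.
No further refinement is possible. Final partition (4 blocks): {S0} | {S1,S6} | {S2,S5,S7,S8} | {S3,S4}.

4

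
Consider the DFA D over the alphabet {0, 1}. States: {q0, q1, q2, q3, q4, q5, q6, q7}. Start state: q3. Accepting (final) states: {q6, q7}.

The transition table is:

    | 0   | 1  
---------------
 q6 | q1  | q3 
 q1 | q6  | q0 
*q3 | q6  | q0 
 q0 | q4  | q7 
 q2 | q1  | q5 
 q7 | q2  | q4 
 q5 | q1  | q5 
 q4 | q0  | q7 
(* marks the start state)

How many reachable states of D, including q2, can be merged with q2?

Every state is reachable, so we keep all 8.
Start with accepting vs non-accepting: {q6,q7} | {q0,q1,q2,q3,q4,q5}.
Split {q0,q1,q2,q3,q4,q5} by δ(·,0) → {q0,q2,q4,q5} and {q1,q3}.
On input 0, block {q6,q7} splits into {q6} and {q7}.
Split {q0,q2,q4,q5} by δ(·,0) → {q0,q4} and {q2,q5}.
No further refinement is possible. Final partition (5 blocks): {q6} | {q0,q4} | {q1,q3} | {q7} | {q2,q5}.
State q2 belongs to the block {q2,q5}, which has 2 states.

2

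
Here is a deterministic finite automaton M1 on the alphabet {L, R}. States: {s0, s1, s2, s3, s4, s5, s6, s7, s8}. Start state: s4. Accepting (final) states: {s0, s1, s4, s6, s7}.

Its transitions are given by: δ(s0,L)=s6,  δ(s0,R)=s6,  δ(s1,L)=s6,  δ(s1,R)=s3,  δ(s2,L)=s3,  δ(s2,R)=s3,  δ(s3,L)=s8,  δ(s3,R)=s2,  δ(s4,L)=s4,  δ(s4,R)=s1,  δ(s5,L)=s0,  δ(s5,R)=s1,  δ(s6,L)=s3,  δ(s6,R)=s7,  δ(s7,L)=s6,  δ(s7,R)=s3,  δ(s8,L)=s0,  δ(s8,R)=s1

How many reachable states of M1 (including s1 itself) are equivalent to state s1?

2

First remove the unreachable states {s5}; 8 states remain.
Start with accepting vs non-accepting: {s0,s1,s4,s6,s7} | {s2,s3,s8}.
Split {s0,s1,s4,s6,s7} by δ(·,L) → {s0,s1,s4,s7} and {s6}.
Refine {s0,s1,s4,s7} on symbol L: members go to different blocks, giving {s0,s1,s7} and {s4}.
On input R, block {s0,s1,s7} splits into {s1,s7} and {s0}.
On input L, block {s2,s3,s8} splits into {s2,s3} and {s8}.
Split {s2,s3} by δ(·,L) → {s2} and {s3}.
The partition is now stable with 7 blocks: {s1,s7} | {s2} | {s6} | {s4} | {s0} | {s8} | {s3}.
State s1 belongs to the block {s1,s7}, which has 2 states.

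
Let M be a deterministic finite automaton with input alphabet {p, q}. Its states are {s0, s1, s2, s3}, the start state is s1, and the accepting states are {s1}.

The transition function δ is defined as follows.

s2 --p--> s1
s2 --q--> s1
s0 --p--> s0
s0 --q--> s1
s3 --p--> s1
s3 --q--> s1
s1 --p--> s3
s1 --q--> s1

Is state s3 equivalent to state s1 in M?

States {s0,s2} cannot be reached from the start state, so discard them.
Initial partition by acceptance: {s1} | {s3}.
The partition is now stable with 2 blocks: {s1} | {s3}.
s3 and s1 end up in different blocks, so they are distinguishable. For instance, the string 'ε' is accepted from only s1.

No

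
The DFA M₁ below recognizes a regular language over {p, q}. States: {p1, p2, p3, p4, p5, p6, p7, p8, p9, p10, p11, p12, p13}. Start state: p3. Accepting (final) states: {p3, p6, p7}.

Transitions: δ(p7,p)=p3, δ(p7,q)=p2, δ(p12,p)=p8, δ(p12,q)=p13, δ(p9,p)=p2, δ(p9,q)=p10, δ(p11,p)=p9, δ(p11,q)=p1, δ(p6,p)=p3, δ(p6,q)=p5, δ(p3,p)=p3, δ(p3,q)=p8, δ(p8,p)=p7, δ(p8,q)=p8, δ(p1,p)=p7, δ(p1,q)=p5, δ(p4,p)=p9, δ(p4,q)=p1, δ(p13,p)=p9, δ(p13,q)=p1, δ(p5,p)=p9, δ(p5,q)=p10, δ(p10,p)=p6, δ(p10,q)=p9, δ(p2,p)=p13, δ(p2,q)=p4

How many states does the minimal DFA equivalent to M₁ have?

First remove the unreachable states {p11,p12}; 11 states remain.
P0 = {p3,p6,p7} | {p1,p2,p4,p5,p8,p9,p10,p13}.
On input p, block {p1,p2,p4,p5,p8,p9,p10,p13} splits into {p2,p4,p5,p9,p13} and {p1,p8,p10}.
On input q, block {p3,p6,p7} splits into {p6,p7} and {p3}.
On input q, block {p2,p4,p5,p9,p13} splits into {p4,p5,p9,p13} and {p2}.
Refine {p6,p7} on symbol q: members go to different blocks, giving {p6} and {p7}.
Split {p4,p5,p9,p13} by δ(·,p) → {p4,p5,p13} and {p9}.
Refine {p1,p8,p10} on symbol p: members go to different blocks, giving {p1,p8} and {p10}.
Refine {p4,p5,p13} on symbol q: members go to different blocks, giving {p4,p13} and {p5}.
On input q, block {p1,p8} splits into {p1} and {p8}.
The partition is now stable with 10 blocks: {p6} | {p4,p13} | {p1} | {p3} | {p2} | {p7} | {p9} | {p10} | {p5} | {p8}.

10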